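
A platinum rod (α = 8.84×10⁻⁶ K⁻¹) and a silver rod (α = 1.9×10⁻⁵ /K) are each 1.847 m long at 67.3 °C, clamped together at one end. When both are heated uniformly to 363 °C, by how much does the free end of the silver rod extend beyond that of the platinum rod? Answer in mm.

5.55 mm

ΔT = 295.7 K
platinum: ΔL = 8.84×10⁻⁶ × 1.847 m × 295.7 = 4.8280×10⁻³ m = 4.8280 mm
silver: ΔL = 1.9×10⁻⁵ × 1.847 m × 295.7 = 1.0377×10⁻² m = 10.377 mm
difference = 10.377 − 4.8280 = 5.549 mm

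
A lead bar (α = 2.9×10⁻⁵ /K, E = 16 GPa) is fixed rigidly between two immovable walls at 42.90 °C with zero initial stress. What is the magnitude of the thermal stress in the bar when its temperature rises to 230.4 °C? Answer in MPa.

σ = 87.0 MPa

Fully constrained: the free strain ε = αΔT is blocked, so σ = Eε = EαΔT.
|ΔT| = 187.50 K
σ = 16.0×10⁹ × 2.9×10⁻⁵ × 187.50 = 8.70×10⁷ Pa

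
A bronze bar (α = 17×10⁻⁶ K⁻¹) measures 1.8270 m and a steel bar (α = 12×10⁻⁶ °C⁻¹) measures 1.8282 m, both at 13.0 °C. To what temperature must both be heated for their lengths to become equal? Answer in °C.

Equal length when α₁L₁ΔT − α₂L₂ΔT = L₂ − L₁ = 1.20×10⁻³ m
α₁L₁ = 3.1059×10⁻⁵, α₂L₂ = 2.19384×10⁻⁵ → Δ(αL) = 9.1206×10⁻⁶ m/K
ΔT = 1.20×10⁻³ / 9.1206×10⁻⁶ = 131.570 K, so T = 13.0 + 131.570 = 144.570 °C

T = 144.6 °C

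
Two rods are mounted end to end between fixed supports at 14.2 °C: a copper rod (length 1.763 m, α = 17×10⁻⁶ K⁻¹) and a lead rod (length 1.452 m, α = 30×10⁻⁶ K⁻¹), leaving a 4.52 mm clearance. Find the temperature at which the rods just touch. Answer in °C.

T = 75.7 °C

α₁L₁ = 2.9971×10⁻⁵ m/K, α₂L₂ = 4.356×10⁻⁵ m/K → total 7.3531×10⁻⁵ m/K
ΔT = g/(α₁L₁+α₂L₂) = 4.52×10⁻³ / 7.3531×10⁻⁵ = 61.471 K
T = 14.2 + 61.471 = 75.671 °C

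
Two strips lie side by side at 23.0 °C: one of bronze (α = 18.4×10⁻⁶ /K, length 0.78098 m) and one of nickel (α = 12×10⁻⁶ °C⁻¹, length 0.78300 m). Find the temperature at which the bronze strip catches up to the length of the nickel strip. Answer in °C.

L₁(1 + α₁ΔT) = L₂(1 + α₂ΔT) ⇒ ΔT = (L₂ − L₁)/(α₁L₁ − α₂L₂)
L₂ − L₁ = 0.78300 − 0.78098 = 2.02×10⁻³ m
α₁L₁ − α₂L₂ = 18.4×10⁻⁶×0.78098 − 12×10⁻⁶×0.78300 = 4.974032×10⁻⁶ m/K
ΔT = 2.02×10⁻³ / 4.974032×10⁻⁶ = 406.109 K
T = 23.0 + 406.109 = 429.109 °C

T = 429.1 °C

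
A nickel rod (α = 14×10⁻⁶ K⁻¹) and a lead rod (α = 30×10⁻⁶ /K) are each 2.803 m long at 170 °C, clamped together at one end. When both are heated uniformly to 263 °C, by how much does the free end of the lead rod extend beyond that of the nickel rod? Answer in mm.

4.17 mm

ΔT = 93 K
nickel: ΔL = 14×10⁻⁶ × 2.803 m × 93 = 3.6495×10⁻³ m = 3.6495 mm
lead: ΔL = 30×10⁻⁶ × 2.803 m × 93 = 7.8204×10⁻³ m = 7.8204 mm
difference = 7.8204 − 3.6495 = 4.1709 mm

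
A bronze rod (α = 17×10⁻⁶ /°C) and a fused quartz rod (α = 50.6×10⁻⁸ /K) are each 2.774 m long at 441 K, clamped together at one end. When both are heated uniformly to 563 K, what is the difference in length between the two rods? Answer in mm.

ΔT = 122 K
bronze: ΔL = 17×10⁻⁶ × 2.774 m × 122 = 5.7533×10⁻³ m = 5.7533 mm
fused quartz: ΔL = 50.6×10⁻⁸ × 2.774 m × 122 = 1.7124×10⁻⁴ m = 0.17124 mm
difference = 5.7533 − 0.17124 = 5.58206 mm

5.58 mm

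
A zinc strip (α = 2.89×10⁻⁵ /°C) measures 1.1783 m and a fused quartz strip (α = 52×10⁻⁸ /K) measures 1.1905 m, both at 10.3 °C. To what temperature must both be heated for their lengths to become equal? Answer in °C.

L₁(1 + α₁ΔT) = L₂(1 + α₂ΔT) ⇒ ΔT = (L₂ − L₁)/(α₁L₁ − α₂L₂)
L₂ − L₁ = 1.1905 − 1.1783 = 1.22×10⁻² m
α₁L₁ − α₂L₂ = 2.89×10⁻⁵×1.1783 − 52×10⁻⁸×1.1905 = 3.343381×10⁻⁵ m/K
ΔT = 1.22×10⁻² / 3.343381×10⁻⁵ = 364.900 K
T = 10.3 + 364.900 = 375.200 °C

T = 375.2 °C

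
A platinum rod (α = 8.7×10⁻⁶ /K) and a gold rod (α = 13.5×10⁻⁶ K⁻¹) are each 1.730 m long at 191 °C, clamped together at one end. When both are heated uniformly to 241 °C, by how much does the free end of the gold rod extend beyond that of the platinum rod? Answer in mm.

0.415 mm

ΔT = 50 K
platinum: ΔL = 8.7×10⁻⁶ × 1.730 m × 50 = 7.5255×10⁻⁴ m = 0.75255 mm
gold: ΔL = 13.5×10⁻⁶ × 1.730 m × 50 = 1.1677×10⁻³ m = 1.1677 mm
difference = 1.1677 − 0.75255 = 0.41515 mm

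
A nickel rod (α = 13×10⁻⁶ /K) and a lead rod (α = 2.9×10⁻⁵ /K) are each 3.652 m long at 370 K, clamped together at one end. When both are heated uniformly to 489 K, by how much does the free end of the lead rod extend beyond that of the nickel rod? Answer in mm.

ΔT = 119 K
nickel: ΔL = 13×10⁻⁶ × 3.652 m × 119 = 5.6496×10⁻³ m = 5.6496 mm
lead: ΔL = 2.9×10⁻⁵ × 3.652 m × 119 = 1.2603×10⁻² m = 12.603 mm
difference = 12.603 − 5.6496 = 6.9534 mm

6.95 mm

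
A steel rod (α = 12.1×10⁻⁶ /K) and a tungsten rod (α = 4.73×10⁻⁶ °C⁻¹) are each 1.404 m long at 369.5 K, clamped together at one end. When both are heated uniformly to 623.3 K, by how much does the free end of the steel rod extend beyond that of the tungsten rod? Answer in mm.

ΔT = 253.8 K
steel: ΔL = 12.1×10⁻⁶ × 1.404 m × 253.8 = 4.3117×10⁻³ m = 4.3117 mm
tungsten: ΔL = 4.73×10⁻⁶ × 1.404 m × 253.8 = 1.6855×10⁻³ m = 1.6855 mm
difference = 4.3117 − 1.6855 = 2.6262 mm

2.63 mm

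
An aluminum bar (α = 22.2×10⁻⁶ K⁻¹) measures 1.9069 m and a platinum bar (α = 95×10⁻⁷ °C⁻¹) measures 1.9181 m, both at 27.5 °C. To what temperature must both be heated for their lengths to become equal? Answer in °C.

Equal length when α₁L₁ΔT − α₂L₂ΔT = L₂ − L₁ = 1.12×10⁻² m
α₁L₁ = 4.233318×10⁻⁵, α₂L₂ = 1.822195×10⁻⁵ → Δ(αL) = 2.411123×10⁻⁵ m/K
ΔT = 1.12×10⁻² / 2.411123×10⁻⁵ = 464.514 K, so T = 27.5 + 464.514 = 492.014 °C

T = 492.0 °C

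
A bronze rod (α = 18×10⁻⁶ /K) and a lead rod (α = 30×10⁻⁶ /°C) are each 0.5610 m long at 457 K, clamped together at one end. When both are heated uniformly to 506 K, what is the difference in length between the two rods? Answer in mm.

0.330 mm

ΔT = 49 K
bronze: ΔL = 18×10⁻⁶ × 0.5610 m × 49 = 4.9480×10⁻⁴ m = 0.49480 mm
lead: ΔL = 30×10⁻⁶ × 0.5610 m × 49 = 8.2467×10⁻⁴ m = 0.82467 mm
difference = 0.82467 − 0.49480 = 0.32987 mm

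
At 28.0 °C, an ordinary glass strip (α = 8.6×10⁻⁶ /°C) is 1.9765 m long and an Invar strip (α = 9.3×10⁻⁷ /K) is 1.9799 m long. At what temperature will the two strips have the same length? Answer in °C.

T = 252.3 °C

L₁(1 + α₁ΔT) = L₂(1 + α₂ΔT) ⇒ ΔT = (L₂ − L₁)/(α₁L₁ − α₂L₂)
L₂ − L₁ = 1.9799 − 1.9765 = 3.40×10⁻³ m
α₁L₁ − α₂L₂ = 8.6×10⁻⁶×1.9765 − 9.3×10⁻⁷×1.9799 = 1.5156593×10⁻⁵ m/K
ΔT = 3.40×10⁻³ / 1.5156593×10⁻⁵ = 224.325 K
T = 28.0 + 224.325 = 252.325 °C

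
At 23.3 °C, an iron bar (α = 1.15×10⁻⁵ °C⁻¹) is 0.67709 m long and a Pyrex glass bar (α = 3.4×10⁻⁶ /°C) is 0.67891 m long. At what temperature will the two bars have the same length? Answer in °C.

L₁(1 + α₁ΔT) = L₂(1 + α₂ΔT) ⇒ ΔT = (L₂ − L₁)/(α₁L₁ − α₂L₂)
L₂ − L₁ = 0.67891 − 0.67709 = 1.82×10⁻³ m
α₁L₁ − α₂L₂ = 1.15×10⁻⁵×0.67709 − 3.4×10⁻⁶×0.67891 = 5.478241×10⁻⁶ m/K
ΔT = 1.82×10⁻³ / 5.478241×10⁻⁶ = 332.223 K
T = 23.3 + 332.223 = 355.523 °C

T = 355.5 °C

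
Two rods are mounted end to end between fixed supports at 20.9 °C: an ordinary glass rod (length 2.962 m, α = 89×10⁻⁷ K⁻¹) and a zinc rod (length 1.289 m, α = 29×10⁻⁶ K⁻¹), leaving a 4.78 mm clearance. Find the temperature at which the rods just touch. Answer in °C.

Gap closes when ΔL₁ + ΔL₂ = 4.78 mm = 4.78×10⁻³ m
(α₁L₁ + α₂L₂)ΔT = g
α₁L₁ + α₂L₂ = 89×10⁻⁷×2.962 + 29×10⁻⁶×1.289 = 6.37428×10⁻⁵ m/K
ΔT = 4.78×10⁻³ / 6.37428×10⁻⁵ = 74.989 K
T = 20.9 + 74.989 = 95.889 °C

T = 95.9 °C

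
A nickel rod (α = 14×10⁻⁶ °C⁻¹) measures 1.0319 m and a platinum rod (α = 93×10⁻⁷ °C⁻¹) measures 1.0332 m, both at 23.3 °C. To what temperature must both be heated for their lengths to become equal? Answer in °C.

Equal length when α₁L₁ΔT − α₂L₂ΔT = L₂ − L₁ = 1.30×10⁻³ m
α₁L₁ = 1.44466×10⁻⁵, α₂L₂ = 9.60876×10⁻⁶ → Δ(αL) = 4.83784×10⁻⁶ m/K
ΔT = 1.30×10⁻³ / 4.83784×10⁻⁶ = 268.715 K, so T = 23.3 + 268.715 = 292.015 °C

T = 292.0 °C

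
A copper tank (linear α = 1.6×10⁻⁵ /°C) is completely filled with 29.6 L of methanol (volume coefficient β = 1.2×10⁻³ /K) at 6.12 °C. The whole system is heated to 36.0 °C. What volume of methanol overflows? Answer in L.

1.02 L

The tank also expands: β_container ≈ 3α = 4.8×10⁻⁵ /K
Net overflow = V₀(β_liq − 3α_cont)ΔT
β − 3α = 1.20×10⁻³ − 4.8×10⁻⁵ = 1.152×10⁻³ /K; ΔT = 29.88 K
ΔV = 29.6 × 1.152×10⁻³ × 29.88 = 1.02 L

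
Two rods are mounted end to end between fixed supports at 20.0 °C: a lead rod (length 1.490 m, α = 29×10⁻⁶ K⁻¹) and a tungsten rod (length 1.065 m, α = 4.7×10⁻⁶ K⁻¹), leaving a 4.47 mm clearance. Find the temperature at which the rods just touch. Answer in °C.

T = 113 °C

Gap closes when ΔL₁ + ΔL₂ = 4.47 mm = 4.47×10⁻³ m
(α₁L₁ + α₂L₂)ΔT = g
α₁L₁ + α₂L₂ = 29×10⁻⁶×1.490 + 4.7×10⁻⁶×1.065 = 4.82155×10⁻⁵ m/K
ΔT = 4.47×10⁻³ / 4.82155×10⁻⁵ = 92.71 K
T = 20.0 + 92.71 = 112.71 °C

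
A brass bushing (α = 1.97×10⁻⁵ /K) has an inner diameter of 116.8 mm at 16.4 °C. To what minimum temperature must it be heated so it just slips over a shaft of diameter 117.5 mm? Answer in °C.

T = 321 °C

Required Δd = 117.5 − 116.8 = 0.7 mm
Δd = αd₀ΔT ⇒ ΔT = Δd/(αd₀) = 0.7 / (1.97×10⁻⁵ × 116.8) = 304.22 K
T_min = 16.4 + 304.22 = 320.62 °C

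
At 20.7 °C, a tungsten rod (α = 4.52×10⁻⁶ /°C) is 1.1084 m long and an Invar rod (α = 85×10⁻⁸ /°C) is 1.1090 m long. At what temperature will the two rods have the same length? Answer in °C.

Equal length when α₁L₁ΔT − α₂L₂ΔT = L₂ − L₁ = 6.00×10⁻⁴ m
α₁L₁ = 5.009968×10⁻⁶, α₂L₂ = 9.4265×10⁻⁷ → Δ(αL) = 4.067318×10⁻⁶ m/K
ΔT = 6.00×10⁻⁴ / 4.067318×10⁻⁶ = 147.517 K, so T = 20.7 + 147.517 = 168.217 °C

T = 168.2 °C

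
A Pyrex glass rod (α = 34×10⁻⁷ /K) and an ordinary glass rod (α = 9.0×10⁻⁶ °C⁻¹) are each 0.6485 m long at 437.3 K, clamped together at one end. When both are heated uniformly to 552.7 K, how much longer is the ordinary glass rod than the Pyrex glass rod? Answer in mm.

ΔT = 115.4 K
Pyrex glass: ΔL = 34×10⁻⁷ × 0.6485 m × 115.4 = 2.5445×10⁻⁴ m = 0.25445 mm
ordinary glass: ΔL = 9.0×10⁻⁶ × 0.6485 m × 115.4 = 6.7353×10⁻⁴ m = 0.67353 mm
difference = 0.67353 − 0.25445 = 0.41908 mm

0.419 mm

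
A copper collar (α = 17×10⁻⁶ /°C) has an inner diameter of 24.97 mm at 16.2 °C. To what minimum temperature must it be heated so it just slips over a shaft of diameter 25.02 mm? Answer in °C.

T = 134 °C

Required Δd = 25.02 − 24.97 = 0.05 mm
Δd = αd₀ΔT ⇒ ΔT = Δd/(αd₀) = 0.05 / (17×10⁻⁶ × 24.97) = 117.79 K
T_min = 16.2 + 117.79 = 133.99 °C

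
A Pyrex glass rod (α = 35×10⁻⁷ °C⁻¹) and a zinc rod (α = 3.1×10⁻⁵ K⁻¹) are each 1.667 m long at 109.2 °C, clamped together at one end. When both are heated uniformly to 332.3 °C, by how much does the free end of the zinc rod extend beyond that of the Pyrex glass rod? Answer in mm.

10.2 mm

ΔT = 223.1 K
Pyrex glass: ΔL = 35×10⁻⁷ × 1.667 m × 223.1 = 1.3017×10⁻³ m = 1.3017 mm
zinc: ΔL = 3.1×10⁻⁵ × 1.667 m × 223.1 = 1.1529×10⁻² m = 11.529 mm
difference = 11.529 − 1.3017 = 10.2273 mm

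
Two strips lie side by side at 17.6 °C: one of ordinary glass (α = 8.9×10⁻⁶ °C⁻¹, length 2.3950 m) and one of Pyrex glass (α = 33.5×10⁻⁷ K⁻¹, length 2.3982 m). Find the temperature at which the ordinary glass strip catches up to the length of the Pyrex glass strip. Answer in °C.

T = 258.5 °C

Equal length when α₁L₁ΔT − α₂L₂ΔT = L₂ − L₁ = 3.20×10⁻³ m
α₁L₁ = 2.13155×10⁻⁵, α₂L₂ = 8.03397×10⁻⁶ → Δ(αL) = 1.328153×10⁻⁵ m/K
ΔT = 3.20×10⁻³ / 1.328153×10⁻⁵ = 240.936 K, so T = 17.6 + 240.936 = 258.536 °C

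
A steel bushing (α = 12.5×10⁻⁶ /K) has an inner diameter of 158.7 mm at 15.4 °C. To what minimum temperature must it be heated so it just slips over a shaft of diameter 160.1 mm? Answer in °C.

T = 721 °C

Required Δd = 160.1 − 158.7 = 1.4 mm
Δd = αd₀ΔT ⇒ ΔT = Δd/(αd₀) = 1.4 / (12.5×10⁻⁶ × 158.7) = 705.73 K
T_min = 15.4 + 705.73 = 721.13 °C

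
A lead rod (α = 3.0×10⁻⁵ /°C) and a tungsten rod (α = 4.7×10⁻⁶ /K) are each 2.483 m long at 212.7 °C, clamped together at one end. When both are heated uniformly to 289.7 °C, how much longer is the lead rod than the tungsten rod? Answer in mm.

ΔT = 77.0 K
lead: ΔL = 3.0×10⁻⁵ × 2.483 m × 77.0 = 5.7357×10⁻³ m = 5.7357 mm
tungsten: ΔL = 4.7×10⁻⁶ × 2.483 m × 77.0 = 8.9860×10⁻⁴ m = 0.89860 mm
difference = 5.7357 − 0.89860 = 4.8371 mm

4.84 mm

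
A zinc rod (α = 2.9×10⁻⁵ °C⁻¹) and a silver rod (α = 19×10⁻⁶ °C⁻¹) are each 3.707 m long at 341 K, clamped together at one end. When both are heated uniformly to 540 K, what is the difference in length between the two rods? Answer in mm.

7.38 mm

ΔT = 199 K
zinc: ΔL = 2.9×10⁻⁵ × 3.707 m × 199 = 2.1393×10⁻² m = 21.393 mm
silver: ΔL = 19×10⁻⁶ × 3.707 m × 199 = 1.4016×10⁻² m = 14.016 mm
difference = 21.393 − 14.016 = 7.377 mm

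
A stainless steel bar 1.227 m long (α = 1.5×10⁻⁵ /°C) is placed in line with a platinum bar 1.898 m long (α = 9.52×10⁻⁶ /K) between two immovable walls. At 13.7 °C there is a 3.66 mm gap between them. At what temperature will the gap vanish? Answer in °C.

α₁L₁ = 1.8405×10⁻⁵ m/K, α₂L₂ = 1.806896×10⁻⁵ m/K → total 3.647396×10⁻⁵ m/K
ΔT = g/(α₁L₁+α₂L₂) = 3.66×10⁻³ / 3.647396×10⁻⁵ = 100.35 K
T = 13.7 + 100.35 = 114.05 °C

T = 114 °C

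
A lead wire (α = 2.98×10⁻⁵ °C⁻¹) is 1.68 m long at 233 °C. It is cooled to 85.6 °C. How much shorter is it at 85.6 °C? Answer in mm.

|ΔT| = |85.6 − 233| = 147.4 K
ΔL = αL₀ΔT = (2.98×10⁻⁵)(1.68)(147.4) = 7.38×10⁻³ m

ΔL = 7.38 mm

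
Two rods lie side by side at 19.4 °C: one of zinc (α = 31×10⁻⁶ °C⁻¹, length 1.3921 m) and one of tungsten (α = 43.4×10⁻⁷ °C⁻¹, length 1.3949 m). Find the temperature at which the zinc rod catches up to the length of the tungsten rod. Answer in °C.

L₁(1 + α₁ΔT) = L₂(1 + α₂ΔT) ⇒ ΔT = (L₂ − L₁)/(α₁L₁ − α₂L₂)
L₂ − L₁ = 1.3949 − 1.3921 = 2.80×10⁻³ m
α₁L₁ − α₂L₂ = 31×10⁻⁶×1.3921 − 43.4×10⁻⁷×1.3949 = 3.7101234×10⁻⁵ m/K
ΔT = 2.80×10⁻³ / 3.7101234×10⁻⁵ = 75.4692 K
T = 19.4 + 75.4692 = 94.8692 °C

T = 94.87 °C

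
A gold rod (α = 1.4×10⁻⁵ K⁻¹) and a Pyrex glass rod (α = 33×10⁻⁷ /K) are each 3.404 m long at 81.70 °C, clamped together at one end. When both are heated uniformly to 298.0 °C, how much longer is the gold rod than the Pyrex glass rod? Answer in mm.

7.88 mm

ΔT = 216.30 K
gold: ΔL = 1.4×10⁻⁵ × 3.404 m × 216.30 = 1.0308×10⁻² m = 10.308 mm
Pyrex glass: ΔL = 33×10⁻⁷ × 3.404 m × 216.30 = 2.4297×10⁻³ m = 2.4297 mm
difference = 10.308 − 2.4297 = 7.8783 mm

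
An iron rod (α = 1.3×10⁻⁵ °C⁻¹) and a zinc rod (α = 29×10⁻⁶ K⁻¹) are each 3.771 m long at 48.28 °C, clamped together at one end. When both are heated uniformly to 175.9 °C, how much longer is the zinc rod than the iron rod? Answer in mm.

ΔT = 127.62 K
iron: ΔL = 1.3×10⁻⁵ × 3.771 m × 127.62 = 6.2563×10⁻³ m = 6.2563 mm
zinc: ΔL = 29×10⁻⁶ × 3.771 m × 127.62 = 1.3956×10⁻² m = 13.956 mm
difference = 13.956 − 6.2563 = 7.6997 mm

7.70 mm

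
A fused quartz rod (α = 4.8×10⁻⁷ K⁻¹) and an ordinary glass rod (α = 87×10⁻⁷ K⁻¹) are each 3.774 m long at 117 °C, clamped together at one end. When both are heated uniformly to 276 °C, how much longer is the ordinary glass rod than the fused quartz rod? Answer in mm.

4.93 mm

ΔT = 159 K
fused quartz: ΔL = 4.8×10⁻⁷ × 3.774 m × 159 = 2.8803×10⁻⁴ m = 0.28803 mm
ordinary glass: ΔL = 87×10⁻⁷ × 3.774 m × 159 = 5.2206×10⁻³ m = 5.2206 mm
difference = 5.2206 − 0.28803 = 4.93257 mm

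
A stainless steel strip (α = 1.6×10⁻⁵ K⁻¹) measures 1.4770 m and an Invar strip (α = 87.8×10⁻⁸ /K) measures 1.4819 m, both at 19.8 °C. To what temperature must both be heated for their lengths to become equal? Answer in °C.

T = 239.2 °C

L₁(1 + α₁ΔT) = L₂(1 + α₂ΔT) ⇒ ΔT = (L₂ − L₁)/(α₁L₁ − α₂L₂)
L₂ − L₁ = 1.4819 − 1.4770 = 4.90×10⁻³ m
α₁L₁ − α₂L₂ = 1.6×10⁻⁵×1.4770 − 87.8×10⁻⁸×1.4819 = 2.23308918×10⁻⁵ m/K
ΔT = 4.90×10⁻³ / 2.23308918×10⁻⁵ = 219.427 K
T = 19.8 + 219.427 = 239.227 °C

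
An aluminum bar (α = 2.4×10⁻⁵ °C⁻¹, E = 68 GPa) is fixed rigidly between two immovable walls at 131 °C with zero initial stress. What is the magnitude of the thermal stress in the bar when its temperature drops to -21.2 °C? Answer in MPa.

Fully constrained: the free strain ε = αΔT is blocked, so σ = Eε = EαΔT.
|ΔT| = 152.2 K
σ = 68.0×10⁹ × 2.4×10⁻⁵ × 152.2 = 2.48×10⁸ Pa

σ = 248 MPa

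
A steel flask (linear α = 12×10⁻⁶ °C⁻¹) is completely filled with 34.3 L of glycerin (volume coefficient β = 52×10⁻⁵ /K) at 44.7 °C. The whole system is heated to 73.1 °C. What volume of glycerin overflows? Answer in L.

0.471 L

The flask also expands: β_container ≈ 3α = 3.6×10⁻⁵ /K
Net overflow = V₀(β_liq − 3α_cont)ΔT
β − 3α = 5.20×10⁻⁴ − 3.6×10⁻⁵ = 4.84×10⁻⁴ /K; ΔT = 28.4 K
ΔV = 34.3 × 4.84×10⁻⁴ × 28.4 = 0.471 L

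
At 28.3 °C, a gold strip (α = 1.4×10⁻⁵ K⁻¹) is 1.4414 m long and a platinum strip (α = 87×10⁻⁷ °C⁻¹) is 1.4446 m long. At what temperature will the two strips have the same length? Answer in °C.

T = 448.7 °C

Equal length when α₁L₁ΔT − α₂L₂ΔT = L₂ − L₁ = 3.20×10⁻³ m
α₁L₁ = 2.01796×10⁻⁵, α₂L₂ = 1.256802×10⁻⁵ → Δ(αL) = 7.61158×10⁻⁶ m/K
ΔT = 3.20×10⁻³ / 7.61158×10⁻⁶ = 420.412 K, so T = 28.3 + 420.412 = 448.712 °C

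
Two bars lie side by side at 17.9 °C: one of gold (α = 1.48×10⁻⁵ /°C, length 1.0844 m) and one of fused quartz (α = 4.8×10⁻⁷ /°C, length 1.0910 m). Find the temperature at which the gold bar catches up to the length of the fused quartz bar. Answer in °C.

Equal length when α₁L₁ΔT − α₂L₂ΔT = L₂ − L₁ = 6.60×10⁻³ m
α₁L₁ = 1.604912×10⁻⁵, α₂L₂ = 5.2368×10⁻⁷ → Δ(αL) = 1.552544×10⁻⁵ m/K
ΔT = 6.60×10⁻³ / 1.552544×10⁻⁵ = 425.109 K, so T = 17.9 + 425.109 = 443.009 °C

T = 443.0 °C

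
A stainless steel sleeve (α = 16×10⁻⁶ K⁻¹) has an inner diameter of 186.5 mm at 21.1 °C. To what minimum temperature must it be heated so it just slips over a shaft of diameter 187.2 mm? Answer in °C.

T = 256 °C

Required Δd = 187.2 − 186.5 = 0.7 mm
Δd = αd₀ΔT ⇒ ΔT = Δd/(αd₀) = 0.7 / (16×10⁻⁶ × 186.5) = 234.58 K
T_min = 21.1 + 234.58 = 255.68 °C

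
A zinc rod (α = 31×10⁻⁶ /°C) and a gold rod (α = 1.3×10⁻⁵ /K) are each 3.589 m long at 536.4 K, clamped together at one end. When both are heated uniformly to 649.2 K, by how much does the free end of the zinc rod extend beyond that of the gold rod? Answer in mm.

7.29 mm

ΔT = 112.8 K
zinc: ΔL = 31×10⁻⁶ × 3.589 m × 112.8 = 1.2550×10⁻² m = 12.550 mm
gold: ΔL = 1.3×10⁻⁵ × 3.589 m × 112.8 = 5.2629×10⁻³ m = 5.2629 mm
difference = 12.550 − 5.2629 = 7.2871 mm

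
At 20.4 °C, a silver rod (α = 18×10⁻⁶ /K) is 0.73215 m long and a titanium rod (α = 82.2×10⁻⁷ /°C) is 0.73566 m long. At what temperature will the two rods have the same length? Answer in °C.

L₁(1 + α₁ΔT) = L₂(1 + α₂ΔT) ⇒ ΔT = (L₂ − L₁)/(α₁L₁ − α₂L₂)
L₂ − L₁ = 0.73566 − 0.73215 = 3.51×10⁻³ m
α₁L₁ − α₂L₂ = 18×10⁻⁶×0.73215 − 82.2×10⁻⁷×0.73566 = 7.1315748×10⁻⁶ m/K
ΔT = 3.51×10⁻³ / 7.1315748×10⁻⁶ = 492.177 K
T = 20.4 + 492.177 = 512.577 °C

T = 512.6 °C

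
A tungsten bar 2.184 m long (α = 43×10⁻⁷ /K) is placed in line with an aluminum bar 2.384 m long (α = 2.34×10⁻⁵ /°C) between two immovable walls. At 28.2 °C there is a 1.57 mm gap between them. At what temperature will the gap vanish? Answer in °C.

T = 52.3 °C

Gap closes when ΔL₁ + ΔL₂ = 1.57 mm = 1.57×10⁻³ m
(α₁L₁ + α₂L₂)ΔT = g
α₁L₁ + α₂L₂ = 43×10⁻⁷×2.184 + 2.34×10⁻⁵×2.384 = 6.51768×10⁻⁵ m/K
ΔT = 1.57×10⁻³ / 6.51768×10⁻⁵ = 24.088 K
T = 28.2 + 24.088 = 52.288 °C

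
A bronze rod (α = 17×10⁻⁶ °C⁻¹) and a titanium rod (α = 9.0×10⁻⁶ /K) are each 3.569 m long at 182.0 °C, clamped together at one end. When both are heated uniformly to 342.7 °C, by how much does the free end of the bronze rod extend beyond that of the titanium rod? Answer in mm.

ΔT = 160.7 K
bronze: ΔL = 17×10⁻⁶ × 3.569 m × 160.7 = 9.7502×10⁻³ m = 9.7502 mm
titanium: ΔL = 9.0×10⁻⁶ × 3.569 m × 160.7 = 5.1618×10⁻³ m = 5.1618 mm
difference = 9.7502 − 5.1618 = 4.5884 mm

4.59 mm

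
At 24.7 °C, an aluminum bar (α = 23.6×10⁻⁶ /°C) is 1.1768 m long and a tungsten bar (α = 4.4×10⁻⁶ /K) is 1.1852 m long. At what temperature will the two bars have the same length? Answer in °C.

T = 397.1 °C

Equal length when α₁L₁ΔT − α₂L₂ΔT = L₂ − L₁ = 8.40×10⁻³ m
α₁L₁ = 2.777248×10⁻⁵, α₂L₂ = 5.21488×10⁻⁶ → Δ(αL) = 2.25576×10⁻⁵ m/K
ΔT = 8.40×10⁻³ / 2.25576×10⁻⁵ = 372.380 K, so T = 24.7 + 372.380 = 397.080 °C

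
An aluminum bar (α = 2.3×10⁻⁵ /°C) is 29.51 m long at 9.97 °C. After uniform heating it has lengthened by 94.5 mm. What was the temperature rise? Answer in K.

ΔL = αL₀ΔT ⇒ ΔT = ΔL / (αL₀)
ΔT = 94.5×10⁻³ m / (2.3×10⁻⁵ × 29.51 m) = 139.23 K

ΔT = 139 K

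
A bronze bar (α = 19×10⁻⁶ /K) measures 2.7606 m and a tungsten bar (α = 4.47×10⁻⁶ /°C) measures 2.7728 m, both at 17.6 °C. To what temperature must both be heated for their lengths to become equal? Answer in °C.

T = 322.2 °C

Equal length when α₁L₁ΔT − α₂L₂ΔT = L₂ − L₁ = 1.22×10⁻² m
α₁L₁ = 5.24514×10⁻⁵, α₂L₂ = 1.2394416×10⁻⁵ → Δ(αL) = 4.0056984×10⁻⁵ m/K
ΔT = 1.22×10⁻² / 4.0056984×10⁻⁵ = 304.566 K, so T = 17.6 + 304.566 = 322.166 °C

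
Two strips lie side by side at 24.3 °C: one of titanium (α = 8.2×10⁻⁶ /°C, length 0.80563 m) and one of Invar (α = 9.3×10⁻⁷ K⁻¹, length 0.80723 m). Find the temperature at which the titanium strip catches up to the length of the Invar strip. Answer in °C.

Equal length when α₁L₁ΔT − α₂L₂ΔT = L₂ − L₁ = 1.60×10⁻³ m
α₁L₁ = 6.606166×10⁻⁶, α₂L₂ = 7.507239×10⁻⁷ → Δ(αL) = 5.8554421×10⁻⁶ m/K
ΔT = 1.60×10⁻³ / 5.8554421×10⁻⁶ = 273.250 K, so T = 24.3 + 273.250 = 297.550 °C

T = 297.6 °C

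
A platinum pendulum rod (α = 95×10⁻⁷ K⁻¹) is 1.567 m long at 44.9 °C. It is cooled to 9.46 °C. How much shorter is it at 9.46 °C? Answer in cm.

ΔL = 0.0528 cm

|ΔT| = |9.46 − 44.9| = 35.44 K
ΔL = αL₀ΔT = (95×10⁻⁷)(1.567)(35.44) = 5.28×10⁻⁴ m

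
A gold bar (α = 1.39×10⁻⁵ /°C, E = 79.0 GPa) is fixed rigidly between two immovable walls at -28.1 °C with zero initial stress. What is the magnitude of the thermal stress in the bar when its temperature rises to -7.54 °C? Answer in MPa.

σ = 22.6 MPa

Fully constrained: the free strain ε = αΔT is blocked, so σ = Eε = EαΔT.
|ΔT| = 20.56 K
σ = 79.0×10⁹ × 1.39×10⁻⁵ × 20.56 = 2.26×10⁷ Pa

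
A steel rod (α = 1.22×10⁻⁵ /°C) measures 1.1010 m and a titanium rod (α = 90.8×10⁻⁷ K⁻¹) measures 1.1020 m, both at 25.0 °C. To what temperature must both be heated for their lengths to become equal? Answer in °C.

Equal length when α₁L₁ΔT − α₂L₂ΔT = L₂ − L₁ = 1.00×10⁻³ m
α₁L₁ = 1.34322×10⁻⁵, α₂L₂ = 1.000616×10⁻⁵ → Δ(αL) = 3.42604×10⁻⁶ m/K
ΔT = 1.00×10⁻³ / 3.42604×10⁻⁶ = 291.882 K, so T = 25.0 + 291.882 = 316.882 °C

T = 316.9 °C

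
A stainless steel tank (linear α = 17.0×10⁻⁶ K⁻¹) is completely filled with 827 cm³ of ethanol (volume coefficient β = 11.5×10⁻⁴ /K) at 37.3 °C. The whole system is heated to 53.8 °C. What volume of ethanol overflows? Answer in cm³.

The tank also expands: β_container ≈ 3α = 5.1×10⁻⁵ /K
Net overflow = V₀(β_liq − 3α_cont)ΔT
β − 3α = 1.15×10⁻³ − 5.1×10⁻⁵ = 1.099×10⁻³ /K; ΔT = 16.5 K
ΔV = 827 × 1.099×10⁻³ × 16.5 = 15.0 cm³

15.0 cm³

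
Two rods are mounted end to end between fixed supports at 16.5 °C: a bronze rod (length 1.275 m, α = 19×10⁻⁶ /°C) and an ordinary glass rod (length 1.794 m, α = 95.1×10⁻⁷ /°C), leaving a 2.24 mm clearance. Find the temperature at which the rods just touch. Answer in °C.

T = 70.8 °C

Gap closes when ΔL₁ + ΔL₂ = 2.24 mm = 2.24×10⁻³ m
(α₁L₁ + α₂L₂)ΔT = g
α₁L₁ + α₂L₂ = 19×10⁻⁶×1.275 + 95.1×10⁻⁷×1.794 = 4.128594×10⁻⁵ m/K
ΔT = 2.24×10⁻³ / 4.128594×10⁻⁵ = 54.256 K
T = 16.5 + 54.256 = 70.756 °C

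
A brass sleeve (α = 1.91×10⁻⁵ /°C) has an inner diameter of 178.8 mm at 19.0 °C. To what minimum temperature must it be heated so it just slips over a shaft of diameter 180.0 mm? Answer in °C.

Required Δd = 180.0 − 178.8 = 1.2 mm
Δd = αd₀ΔT ⇒ ΔT = Δd/(αd₀) = 1.2 / (1.91×10⁻⁵ × 178.8) = 351.38 K
T_min = 19.0 + 351.38 = 370.38 °C

T = 370 °C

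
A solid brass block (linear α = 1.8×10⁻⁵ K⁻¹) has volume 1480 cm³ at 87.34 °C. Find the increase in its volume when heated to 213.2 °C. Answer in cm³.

ΔV = 10.1 cm³

Isotropic solid: β ≈ 3α = 5.4×10⁻⁵ /K; ΔT = 125.86 K
ΔV = 3αV₀ΔT = 3(1.8×10⁻⁵)(1480)(125.86) = 10.1 cm³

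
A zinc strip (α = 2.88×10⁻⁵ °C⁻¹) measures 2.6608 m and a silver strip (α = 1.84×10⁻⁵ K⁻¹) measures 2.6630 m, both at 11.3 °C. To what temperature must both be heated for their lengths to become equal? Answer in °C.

T = 90.92 °C

Equal length when α₁L₁ΔT − α₂L₂ΔT = L₂ − L₁ = 2.20×10⁻³ m
α₁L₁ = 7.663104×10⁻⁵, α₂L₂ = 4.89992×10⁻⁵ → Δ(αL) = 2.763184×10⁻⁵ m/K
ΔT = 2.20×10⁻³ / 2.763184×10⁻⁵ = 79.6183 K, so T = 11.3 + 79.6183 = 90.9183 °C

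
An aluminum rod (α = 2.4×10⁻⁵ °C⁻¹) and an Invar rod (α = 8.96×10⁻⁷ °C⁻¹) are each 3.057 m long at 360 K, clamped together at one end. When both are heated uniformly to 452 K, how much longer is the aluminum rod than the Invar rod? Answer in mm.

6.50 mm

ΔT = 92 K
aluminum: ΔL = 2.4×10⁻⁵ × 3.057 m × 92 = 6.7499×10⁻³ m = 6.7499 mm
Invar: ΔL = 8.96×10⁻⁷ × 3.057 m × 92 = 2.5199×10⁻⁴ m = 0.25199 mm
difference = 6.7499 − 0.25199 = 6.49791 mm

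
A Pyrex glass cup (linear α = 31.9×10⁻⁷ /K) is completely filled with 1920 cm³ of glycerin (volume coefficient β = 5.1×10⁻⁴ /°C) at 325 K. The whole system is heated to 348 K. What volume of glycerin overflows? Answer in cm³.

22.1 cm³

The cup also expands: β_container ≈ 3α = 9.57×10⁻⁶ /K
Net overflow = V₀(β_liq − 3α_cont)ΔT
β − 3α = 5.10×10⁻⁴ − 9.57×10⁻⁶ = 5.0043×10⁻⁴ /K; ΔT = 23 K
ΔV = 1920 × 5.0043×10⁻⁴ × 23 = 22.1 cm³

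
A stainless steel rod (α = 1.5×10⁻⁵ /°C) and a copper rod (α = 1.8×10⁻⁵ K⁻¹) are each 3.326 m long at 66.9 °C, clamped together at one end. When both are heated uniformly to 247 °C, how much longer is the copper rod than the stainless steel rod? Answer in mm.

1.80 mm

ΔT = 180.1 K
stainless steel: ΔL = 1.5×10⁻⁵ × 3.326 m × 180.1 = 8.9852×10⁻³ m = 8.9852 mm
copper: ΔL = 1.8×10⁻⁵ × 3.326 m × 180.1 = 1.0782×10⁻² m = 10.782 mm
difference = 10.782 − 8.9852 = 1.7968 mm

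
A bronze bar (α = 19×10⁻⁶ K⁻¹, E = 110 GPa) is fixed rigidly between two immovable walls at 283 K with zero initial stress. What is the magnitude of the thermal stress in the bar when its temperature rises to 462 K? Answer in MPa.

σ = 374 MPa

Fully constrained: the free strain ε = αΔT is blocked, so σ = Eε = EαΔT.
|ΔT| = 179 K
σ = 110×10⁹ × 19×10⁻⁶ × 179 = 3.74×10⁸ Pa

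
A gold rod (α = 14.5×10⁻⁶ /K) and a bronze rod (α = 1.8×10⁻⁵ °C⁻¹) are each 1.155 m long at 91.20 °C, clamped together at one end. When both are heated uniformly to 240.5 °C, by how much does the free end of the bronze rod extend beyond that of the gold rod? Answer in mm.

0.604 mm

ΔT = 149.30 K
gold: ΔL = 14.5×10⁻⁶ × 1.155 m × 149.30 = 2.5004×10⁻³ m = 2.5004 mm
bronze: ΔL = 1.8×10⁻⁵ × 1.155 m × 149.30 = 3.1039×10⁻³ m = 3.1039 mm
difference = 3.1039 − 2.5004 = 0.6035 mm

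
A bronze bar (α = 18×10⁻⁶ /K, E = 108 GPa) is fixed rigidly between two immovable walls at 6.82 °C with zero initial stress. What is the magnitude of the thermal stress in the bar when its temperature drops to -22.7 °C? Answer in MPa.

σ = 57.4 MPa

Fully constrained: the free strain ε = αΔT is blocked, so σ = Eε = EαΔT.
|ΔT| = 29.52 K
σ = 108×10⁹ × 18×10⁻⁶ × 29.52 = 5.74×10⁷ Pa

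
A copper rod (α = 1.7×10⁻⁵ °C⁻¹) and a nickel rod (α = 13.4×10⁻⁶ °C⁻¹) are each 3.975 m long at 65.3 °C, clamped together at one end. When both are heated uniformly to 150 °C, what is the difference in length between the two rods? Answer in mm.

1.21 mm

ΔT = 84.7 K
copper: ΔL = 1.7×10⁻⁵ × 3.975 m × 84.7 = 5.7236×10⁻³ m = 5.7236 mm
nickel: ΔL = 13.4×10⁻⁶ × 3.975 m × 84.7 = 4.5115×10⁻³ m = 4.5115 mm
difference = 5.7236 − 4.5115 = 1.2121 mm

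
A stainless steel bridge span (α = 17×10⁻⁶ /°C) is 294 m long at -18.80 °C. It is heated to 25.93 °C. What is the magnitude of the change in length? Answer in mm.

|ΔT| = |25.93 − (-18.80)| = 44.73 K
ΔL = αL₀ΔT = (17×10⁻⁶)(294)(44.73) = 2.24×10⁻¹ m

ΔL = 224 mm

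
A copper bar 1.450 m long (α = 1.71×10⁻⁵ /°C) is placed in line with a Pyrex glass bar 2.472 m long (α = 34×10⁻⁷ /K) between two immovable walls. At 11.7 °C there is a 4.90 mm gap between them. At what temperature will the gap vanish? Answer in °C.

T = 159 °C

α₁L₁ = 2.4795×10⁻⁵ m/K, α₂L₂ = 8.4048×10⁻⁶ m/K → total 3.31998×10⁻⁵ m/K
ΔT = g/(α₁L₁+α₂L₂) = 4.90×10⁻³ / 3.31998×10⁻⁵ = 147.59 K
T = 11.7 + 147.59 = 159.29 °C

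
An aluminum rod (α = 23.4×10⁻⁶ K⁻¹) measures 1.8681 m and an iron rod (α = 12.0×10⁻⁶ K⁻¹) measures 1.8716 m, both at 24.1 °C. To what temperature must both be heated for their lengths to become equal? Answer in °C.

L₁(1 + α₁ΔT) = L₂(1 + α₂ΔT) ⇒ ΔT = (L₂ − L₁)/(α₁L₁ − α₂L₂)
L₂ − L₁ = 1.8716 − 1.8681 = 3.50×10⁻³ m
α₁L₁ − α₂L₂ = 23.4×10⁻⁶×1.8681 − 12.0×10⁻⁶×1.8716 = 2.125434×10⁻⁵ m/K
ΔT = 3.50×10⁻³ / 2.125434×10⁻⁵ = 164.672 K
T = 24.1 + 164.672 = 188.772 °C

T = 188.8 °C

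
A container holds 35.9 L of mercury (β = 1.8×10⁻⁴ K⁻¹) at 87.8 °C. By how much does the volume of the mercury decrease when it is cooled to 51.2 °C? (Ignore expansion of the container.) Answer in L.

|ΔT| = |51.2 − 87.8| = 36.6 K
ΔV = βV₀ΔT = (1.8×10⁻⁴)(35.9)(36.6) = 0.237 L

ΔV = 0.237 L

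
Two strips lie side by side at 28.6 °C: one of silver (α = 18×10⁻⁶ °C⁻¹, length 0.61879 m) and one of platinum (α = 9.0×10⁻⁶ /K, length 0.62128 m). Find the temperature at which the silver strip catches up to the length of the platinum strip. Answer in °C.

L₁(1 + α₁ΔT) = L₂(1 + α₂ΔT) ⇒ ΔT = (L₂ − L₁)/(α₁L₁ − α₂L₂)
L₂ − L₁ = 0.62128 − 0.61879 = 2.49×10⁻³ m
α₁L₁ − α₂L₂ = 18×10⁻⁶×0.61879 − 9.0×10⁻⁶×0.62128 = 5.5467×10⁻⁶ m/K
ΔT = 2.49×10⁻³ / 5.5467×10⁻⁶ = 448.916 K
T = 28.6 + 448.916 = 477.516 °C

T = 477.5 °C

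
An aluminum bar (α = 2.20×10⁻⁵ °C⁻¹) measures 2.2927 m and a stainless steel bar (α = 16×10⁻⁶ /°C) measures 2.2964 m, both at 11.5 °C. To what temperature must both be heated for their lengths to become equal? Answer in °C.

T = 281.6 °C

Equal length when α₁L₁ΔT − α₂L₂ΔT = L₂ − L₁ = 3.70×10⁻³ m
α₁L₁ = 5.04394×10⁻⁵, α₂L₂ = 3.67424×10⁻⁵ → Δ(αL) = 1.3697×10⁻⁵ m/K
ΔT = 3.70×10⁻³ / 1.3697×10⁻⁵ = 270.132 K, so T = 11.5 + 270.132 = 281.632 °C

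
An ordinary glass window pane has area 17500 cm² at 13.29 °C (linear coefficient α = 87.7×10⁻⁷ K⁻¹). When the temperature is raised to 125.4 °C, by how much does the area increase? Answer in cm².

Area coefficient ≈ 2α; |ΔT| = 112.11 K
ΔA = 2αA₀ΔT = 2(87.7×10⁻⁷)(17500)(112.11) = 34.4 cm²

ΔA = 34.4 cm²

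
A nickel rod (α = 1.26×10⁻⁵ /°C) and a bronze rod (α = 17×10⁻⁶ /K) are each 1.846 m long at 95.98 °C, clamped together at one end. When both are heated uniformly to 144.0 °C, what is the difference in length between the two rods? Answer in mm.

ΔT = 48.02 K
nickel: ΔL = 1.26×10⁻⁵ × 1.846 m × 48.02 = 1.1169×10⁻³ m = 1.1169 mm
bronze: ΔL = 17×10⁻⁶ × 1.846 m × 48.02 = 1.5070×10⁻³ m = 1.5070 mm
difference = 1.5070 − 1.1169 = 0.3901 mm

0.390 mm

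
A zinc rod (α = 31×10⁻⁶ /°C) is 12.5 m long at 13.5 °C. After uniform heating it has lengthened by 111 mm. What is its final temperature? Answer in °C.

T = 300 °C

ΔL = αL₀ΔT ⇒ ΔT = ΔL / (αL₀)
ΔT = 111×10⁻³ m / (31×10⁻⁶ × 12.5 m) = 286.45 K
T = 13.5 + 286.45 = 299.95 °C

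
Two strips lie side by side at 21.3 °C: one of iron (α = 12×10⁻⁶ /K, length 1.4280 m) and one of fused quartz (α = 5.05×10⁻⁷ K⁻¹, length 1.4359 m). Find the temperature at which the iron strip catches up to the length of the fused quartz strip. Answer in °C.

L₁(1 + α₁ΔT) = L₂(1 + α₂ΔT) ⇒ ΔT = (L₂ − L₁)/(α₁L₁ − α₂L₂)
L₂ − L₁ = 1.4359 − 1.4280 = 7.90×10⁻³ m
α₁L₁ − α₂L₂ = 12×10⁻⁶×1.4280 − 5.05×10⁻⁷×1.4359 = 1.64108705×10⁻⁵ m/K
ΔT = 7.90×10⁻³ / 1.64108705×10⁻⁵ = 481.388 K
T = 21.3 + 481.388 = 502.688 °C

T = 502.7 °C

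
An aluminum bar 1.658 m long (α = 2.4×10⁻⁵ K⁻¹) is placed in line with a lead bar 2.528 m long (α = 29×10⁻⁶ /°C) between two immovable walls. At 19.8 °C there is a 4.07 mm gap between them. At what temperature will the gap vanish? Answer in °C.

T = 55.8 °C

α₁L₁ = 3.9792×10⁻⁵ m/K, α₂L₂ = 7.3312×10⁻⁵ m/K → total 1.13104×10⁻⁴ m/K
ΔT = g/(α₁L₁+α₂L₂) = 4.07×10⁻³ / 1.13104×10⁻⁴ = 35.985 K
T = 19.8 + 35.985 = 55.785 °C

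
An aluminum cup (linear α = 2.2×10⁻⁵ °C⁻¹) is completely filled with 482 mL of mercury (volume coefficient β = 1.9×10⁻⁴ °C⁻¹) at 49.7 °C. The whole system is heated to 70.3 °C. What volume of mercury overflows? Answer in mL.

The cup also expands: β_container ≈ 3α = 6.6×10⁻⁵ /K
Net overflow = V₀(β_liq − 3α_cont)ΔT
β − 3α = 1.90×10⁻⁴ − 6.6×10⁻⁵ = 1.24×10⁻⁴ /K; ΔT = 20.6 K
ΔV = 482 × 1.24×10⁻⁴ × 20.6 = 1.23 mL

1.23 mL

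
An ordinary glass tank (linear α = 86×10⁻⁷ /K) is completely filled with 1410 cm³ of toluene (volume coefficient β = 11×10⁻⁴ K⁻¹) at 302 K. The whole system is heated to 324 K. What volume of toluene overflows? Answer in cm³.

The tank also expands: β_container ≈ 3α = 2.58×10⁻⁵ /K
Net overflow = V₀(β_liq − 3α_cont)ΔT
β − 3α = 1.10×10⁻³ − 2.58×10⁻⁵ = 1.0742×10⁻³ /K; ΔT = 22 K
ΔV = 1410 × 1.0742×10⁻³ × 22 = 33.3 cm³

33.3 cm³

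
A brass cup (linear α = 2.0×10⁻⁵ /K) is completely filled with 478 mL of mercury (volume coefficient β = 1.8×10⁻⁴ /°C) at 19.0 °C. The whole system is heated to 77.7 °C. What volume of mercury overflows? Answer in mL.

The cup also expands: β_container ≈ 3α = 6.0×10⁻⁵ /K
Net overflow = V₀(β_liq − 3α_cont)ΔT
β − 3α = 1.80×10⁻⁴ − 6.0×10⁻⁵ = 1.20×10⁻⁴ /K; ΔT = 58.7 K
ΔV = 478 × 1.20×10⁻⁴ × 58.7 = 3.37 mL

3.37 mL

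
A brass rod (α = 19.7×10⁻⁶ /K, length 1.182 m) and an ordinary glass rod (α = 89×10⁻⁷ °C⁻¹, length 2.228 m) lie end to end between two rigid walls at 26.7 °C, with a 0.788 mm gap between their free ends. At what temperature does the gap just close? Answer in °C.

T = 45.0 °C

α₁L₁ = 2.32854×10⁻⁵ m/K, α₂L₂ = 1.98292×10⁻⁵ m/K → total 4.31146×10⁻⁵ m/K
ΔT = g/(α₁L₁+α₂L₂) = 7.88×10⁻⁴ / 4.31146×10⁻⁵ = 18.277 K
T = 26.7 + 18.277 = 44.977 °C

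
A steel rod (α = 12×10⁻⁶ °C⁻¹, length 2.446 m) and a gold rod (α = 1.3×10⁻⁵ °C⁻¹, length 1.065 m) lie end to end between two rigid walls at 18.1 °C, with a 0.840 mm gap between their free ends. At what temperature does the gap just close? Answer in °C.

α₁L₁ = 2.9352×10⁻⁵ m/K, α₂L₂ = 1.3845×10⁻⁵ m/K → total 4.3197×10⁻⁵ m/K
ΔT = g/(α₁L₁+α₂L₂) = 8.40×10⁻⁴ / 4.3197×10⁻⁵ = 19.446 K
T = 18.1 + 19.446 = 37.546 °C

T = 37.5 °C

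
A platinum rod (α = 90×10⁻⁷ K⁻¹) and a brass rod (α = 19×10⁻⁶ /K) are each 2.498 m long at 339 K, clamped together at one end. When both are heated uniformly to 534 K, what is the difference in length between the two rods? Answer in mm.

ΔT = 195 K
platinum: ΔL = 90×10⁻⁷ × 2.498 m × 195 = 4.3840×10⁻³ m = 4.3840 mm
brass: ΔL = 19×10⁻⁶ × 2.498 m × 195 = 9.2551×10⁻³ m = 9.2551 mm
difference = 9.2551 − 4.3840 = 4.8711 mm

4.87 mm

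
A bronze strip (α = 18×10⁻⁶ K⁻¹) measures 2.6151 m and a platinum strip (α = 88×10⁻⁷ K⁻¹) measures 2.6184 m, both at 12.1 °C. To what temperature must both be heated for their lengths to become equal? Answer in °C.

Equal length when α₁L₁ΔT − α₂L₂ΔT = L₂ − L₁ = 3.30×10⁻³ m
α₁L₁ = 4.70718×10⁻⁵, α₂L₂ = 2.304192×10⁻⁵ → Δ(αL) = 2.402988×10⁻⁵ m/K
ΔT = 3.30×10⁻³ / 2.402988×10⁻⁵ = 137.329 K, so T = 12.1 + 137.329 = 149.429 °C

T = 149.4 °C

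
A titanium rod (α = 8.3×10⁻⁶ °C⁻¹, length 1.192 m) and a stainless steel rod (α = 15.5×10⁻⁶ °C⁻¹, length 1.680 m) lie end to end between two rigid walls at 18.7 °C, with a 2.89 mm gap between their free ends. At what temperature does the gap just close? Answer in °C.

T = 99.1 °C

α₁L₁ = 9.8936×10⁻⁶ m/K, α₂L₂ = 2.604×10⁻⁵ m/K → total 3.59336×10⁻⁵ m/K
ΔT = g/(α₁L₁+α₂L₂) = 2.89×10⁻³ / 3.59336×10⁻⁵ = 80.426 K
T = 18.7 + 80.426 = 99.126 °C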